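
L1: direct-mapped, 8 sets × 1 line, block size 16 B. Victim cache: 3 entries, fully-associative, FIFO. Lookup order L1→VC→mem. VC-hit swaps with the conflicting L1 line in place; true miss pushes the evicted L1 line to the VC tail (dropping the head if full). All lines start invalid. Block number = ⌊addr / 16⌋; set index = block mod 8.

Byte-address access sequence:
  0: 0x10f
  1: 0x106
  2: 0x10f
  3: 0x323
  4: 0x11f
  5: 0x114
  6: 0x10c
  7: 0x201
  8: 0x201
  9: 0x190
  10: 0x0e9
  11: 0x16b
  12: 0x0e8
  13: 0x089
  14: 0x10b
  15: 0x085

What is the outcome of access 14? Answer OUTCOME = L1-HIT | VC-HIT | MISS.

#0 0x10f→b16/s0 MISS; vc=[]
#1 0x106→b16/s0 L1-HIT; vc=[]
#2 0x10f→b16/s0 L1-HIT; vc=[]
#3 0x323→b50/s2 MISS; vc=[]
#4 0x11f→b17/s1 MISS; vc=[]
#5 0x114→b17/s1 L1-HIT; vc=[]
#6 0x10c→b16/s0 L1-HIT; vc=[]
#7 0x201→b32/s0 MISS; vc=[16]
#8 0x201→b32/s0 L1-HIT; vc=[16]
#9 0x190→b25/s1 MISS; vc=[16,17]
#10 0xe9→b14/s6 MISS; vc=[16,17]
#11 0x16b→b22/s6 MISS; vc=[16,17,14]
#12 0xe8→b14/s6 VC-HIT; vc=[16,17,22]
#13 0x89→b8/s0 MISS; vc=[17,22,32]
#14 0x10b→b16/s0 MISS; vc=[22,32,8]
#15 0x85→b8/s0 VC-HIT; vc=[22,32,16]

OUTCOME = MISS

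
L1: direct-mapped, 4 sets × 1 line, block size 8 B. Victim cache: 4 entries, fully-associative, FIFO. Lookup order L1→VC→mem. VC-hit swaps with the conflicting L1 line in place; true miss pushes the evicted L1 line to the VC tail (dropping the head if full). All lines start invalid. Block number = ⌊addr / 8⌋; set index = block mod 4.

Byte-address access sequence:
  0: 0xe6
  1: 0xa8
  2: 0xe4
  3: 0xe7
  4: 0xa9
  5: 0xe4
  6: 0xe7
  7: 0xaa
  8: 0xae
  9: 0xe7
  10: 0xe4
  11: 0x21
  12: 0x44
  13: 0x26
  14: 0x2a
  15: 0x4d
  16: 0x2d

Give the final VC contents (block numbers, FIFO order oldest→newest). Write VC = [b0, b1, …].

#0 0xe6→b28/s0 MISS; vc=[]
#1 0xa8→b21/s1 MISS; vc=[]
#2 0xe4→b28/s0 L1-HIT; vc=[]
#3 0xe7→b28/s0 L1-HIT; vc=[]
#4 0xa9→b21/s1 L1-HIT; vc=[]
#5 0xe4→b28/s0 L1-HIT; vc=[]
#6 0xe7→b28/s0 L1-HIT; vc=[]
#7 0xaa→b21/s1 L1-HIT; vc=[]
#8 0xae→b21/s1 L1-HIT; vc=[]
#9 0xe7→b28/s0 L1-HIT; vc=[]
#10 0xe4→b28/s0 L1-HIT; vc=[]
#11 0x21→b4/s0 MISS; vc=[28]
#12 0x44→b8/s0 MISS; vc=[28,4]
#13 0x26→b4/s0 VC-HIT; vc=[28,8]
#14 0x2a→b5/s1 MISS; vc=[28,8,21]
#15 0x4d→b9/s1 MISS; vc=[28,8,21,5]
#16 0x2d→b5/s1 VC-HIT; vc=[28,8,21,9]

VC = [28, 8, 21, 9]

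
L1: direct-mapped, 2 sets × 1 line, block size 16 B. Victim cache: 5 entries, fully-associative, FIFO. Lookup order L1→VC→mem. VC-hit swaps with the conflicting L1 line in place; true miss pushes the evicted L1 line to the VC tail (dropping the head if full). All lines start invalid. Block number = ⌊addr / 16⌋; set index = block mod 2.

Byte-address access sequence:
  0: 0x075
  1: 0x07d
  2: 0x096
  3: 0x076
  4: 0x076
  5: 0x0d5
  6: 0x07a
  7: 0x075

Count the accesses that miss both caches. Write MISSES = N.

0: 0x75 (blk 7, set 1) → MISS  vc=[]
1: 0x7d (blk 7, set 1) → L1-HIT  vc=[]
2: 0x96 (blk 9, set 1) → MISS  vc=[7]
3: 0x76 (blk 7, set 1) → VC-HIT  vc=[9]
4: 0x76 (blk 7, set 1) → L1-HIT  vc=[9]
5: 0xd5 (blk 13, set 1) → MISS  vc=[9, 7]
6: 0x7a (blk 7, set 1) → VC-HIT  vc=[9, 13]
7: 0x75 (blk 7, set 1) → L1-HIT  vc=[9, 13]

MISSES = 3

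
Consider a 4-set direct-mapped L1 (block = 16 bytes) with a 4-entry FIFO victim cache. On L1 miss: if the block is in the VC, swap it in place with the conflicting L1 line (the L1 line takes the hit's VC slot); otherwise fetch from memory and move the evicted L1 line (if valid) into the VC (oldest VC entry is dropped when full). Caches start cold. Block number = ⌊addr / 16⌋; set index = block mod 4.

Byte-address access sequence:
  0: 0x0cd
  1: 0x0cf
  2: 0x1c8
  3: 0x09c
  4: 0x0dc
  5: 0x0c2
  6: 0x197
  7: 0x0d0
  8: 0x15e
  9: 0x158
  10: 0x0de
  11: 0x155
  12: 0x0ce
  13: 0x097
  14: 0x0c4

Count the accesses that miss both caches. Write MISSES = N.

#0 0xcd→b12/s0 MISS; vc=[]
#1 0xcf→b12/s0 L1-HIT; vc=[]
#2 0x1c8→b28/s0 MISS; vc=[12]
#3 0x9c→b9/s1 MISS; vc=[12]
#4 0xdc→b13/s1 MISS; vc=[12,9]
#5 0xc2→b12/s0 VC-HIT; vc=[28,9]
#6 0x197→b25/s1 MISS; vc=[28,9,13]
#7 0xd0→b13/s1 VC-HIT; vc=[28,9,25]
#8 0x15e→b21/s1 MISS; vc=[28,9,25,13]
#9 0x158→b21/s1 L1-HIT; vc=[28,9,25,13]
#10 0xde→b13/s1 VC-HIT; vc=[28,9,25,21]
#11 0x155→b21/s1 VC-HIT; vc=[28,9,25,13]
#12 0xce→b12/s0 L1-HIT; vc=[28,9,25,13]
#13 0x97→b9/s1 VC-HIT; vc=[28,21,25,13]
#14 0xc4→b12/s0 L1-HIT; vc=[28,21,25,13]

MISSES = 6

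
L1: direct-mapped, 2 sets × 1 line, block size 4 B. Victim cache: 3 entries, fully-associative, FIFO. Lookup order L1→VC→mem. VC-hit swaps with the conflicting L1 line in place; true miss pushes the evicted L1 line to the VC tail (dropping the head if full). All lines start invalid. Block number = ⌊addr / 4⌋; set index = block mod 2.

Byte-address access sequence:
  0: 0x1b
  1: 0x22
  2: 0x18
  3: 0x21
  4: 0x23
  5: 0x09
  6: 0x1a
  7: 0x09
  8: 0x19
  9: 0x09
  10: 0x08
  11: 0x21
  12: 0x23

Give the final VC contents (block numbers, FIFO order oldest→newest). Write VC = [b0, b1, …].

VC = [6, 2]

0: 0x1b (blk 6, set 0) → MISS  vc=[]
1: 0x22 (blk 8, set 0) → MISS  vc=[6]
2: 0x18 (blk 6, set 0) → VC-HIT  vc=[8]
3: 0x21 (blk 8, set 0) → VC-HIT  vc=[6]
4: 0x23 (blk 8, set 0) → L1-HIT  vc=[6]
5: 0x9 (blk 2, set 0) → MISS  vc=[6, 8]
6: 0x1a (blk 6, set 0) → VC-HIT  vc=[2, 8]
7: 0x9 (blk 2, set 0) → VC-HIT  vc=[6, 8]
8: 0x19 (blk 6, set 0) → VC-HIT  vc=[2, 8]
9: 0x9 (blk 2, set 0) → VC-HIT  vc=[6, 8]
10: 0x8 (blk 2, set 0) → L1-HIT  vc=[6, 8]
11: 0x21 (blk 8, set 0) → VC-HIT  vc=[6, 2]
12: 0x23 (blk 8, set 0) → L1-HIT  vc=[6, 2]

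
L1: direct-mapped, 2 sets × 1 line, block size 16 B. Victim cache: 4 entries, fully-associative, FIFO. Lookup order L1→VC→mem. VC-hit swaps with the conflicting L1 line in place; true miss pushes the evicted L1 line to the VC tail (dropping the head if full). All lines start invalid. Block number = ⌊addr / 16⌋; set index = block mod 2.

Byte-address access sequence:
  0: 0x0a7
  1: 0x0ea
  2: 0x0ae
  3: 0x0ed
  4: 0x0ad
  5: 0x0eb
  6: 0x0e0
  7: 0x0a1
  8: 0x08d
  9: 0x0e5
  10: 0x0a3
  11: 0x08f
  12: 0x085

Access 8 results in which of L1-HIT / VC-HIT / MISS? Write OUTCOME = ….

#0 0xa7→b10/s0 MISS; vc=[]
#1 0xea→b14/s0 MISS; vc=[10]
#2 0xae→b10/s0 VC-HIT; vc=[14]
#3 0xed→b14/s0 VC-HIT; vc=[10]
#4 0xad→b10/s0 VC-HIT; vc=[14]
#5 0xeb→b14/s0 VC-HIT; vc=[10]
#6 0xe0→b14/s0 L1-HIT; vc=[10]
#7 0xa1→b10/s0 VC-HIT; vc=[14]
#8 0x8d→b8/s0 MISS; vc=[14,10]
#9 0xe5→b14/s0 VC-HIT; vc=[8,10]
#10 0xa3→b10/s0 VC-HIT; vc=[8,14]
#11 0x8f→b8/s0 VC-HIT; vc=[10,14]
#12 0x85→b8/s0 L1-HIT; vc=[10,14]

OUTCOME = MISS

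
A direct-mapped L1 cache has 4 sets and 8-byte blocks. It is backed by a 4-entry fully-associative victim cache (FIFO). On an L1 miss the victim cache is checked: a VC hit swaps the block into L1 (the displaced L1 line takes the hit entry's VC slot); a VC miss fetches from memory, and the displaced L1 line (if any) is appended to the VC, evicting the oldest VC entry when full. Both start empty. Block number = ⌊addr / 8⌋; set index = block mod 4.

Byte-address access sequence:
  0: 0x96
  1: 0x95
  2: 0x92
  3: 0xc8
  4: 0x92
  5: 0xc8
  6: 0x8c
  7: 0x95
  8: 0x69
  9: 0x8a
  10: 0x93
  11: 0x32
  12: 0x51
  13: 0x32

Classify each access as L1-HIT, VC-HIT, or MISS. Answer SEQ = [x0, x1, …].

SEQ = [MISS, L1-HIT, L1-HIT, MISS, L1-HIT, L1-HIT, MISS, L1-HIT, MISS, VC-HIT, L1-HIT, MISS, MISS, VC-HIT]

0: 0x96 (blk 18, set 2) → MISS  vc=[]
1: 0x95 (blk 18, set 2) → L1-HIT  vc=[]
2: 0x92 (blk 18, set 2) → L1-HIT  vc=[]
3: 0xc8 (blk 25, set 1) → MISS  vc=[]
4: 0x92 (blk 18, set 2) → L1-HIT  vc=[]
5: 0xc8 (blk 25, set 1) → L1-HIT  vc=[]
6: 0x8c (blk 17, set 1) → MISS  vc=[25]
7: 0x95 (blk 18, set 2) → L1-HIT  vc=[25]
8: 0x69 (blk 13, set 1) → MISS  vc=[25, 17]
9: 0x8a (blk 17, set 1) → VC-HIT  vc=[25, 13]
10: 0x93 (blk 18, set 2) → L1-HIT  vc=[25, 13]
11: 0x32 (blk 6, set 2) → MISS  vc=[25, 13, 18]
12: 0x51 (blk 10, set 2) → MISS  vc=[25, 13, 18, 6]
13: 0x32 (blk 6, set 2) → VC-HIT  vc=[25, 13, 18, 10]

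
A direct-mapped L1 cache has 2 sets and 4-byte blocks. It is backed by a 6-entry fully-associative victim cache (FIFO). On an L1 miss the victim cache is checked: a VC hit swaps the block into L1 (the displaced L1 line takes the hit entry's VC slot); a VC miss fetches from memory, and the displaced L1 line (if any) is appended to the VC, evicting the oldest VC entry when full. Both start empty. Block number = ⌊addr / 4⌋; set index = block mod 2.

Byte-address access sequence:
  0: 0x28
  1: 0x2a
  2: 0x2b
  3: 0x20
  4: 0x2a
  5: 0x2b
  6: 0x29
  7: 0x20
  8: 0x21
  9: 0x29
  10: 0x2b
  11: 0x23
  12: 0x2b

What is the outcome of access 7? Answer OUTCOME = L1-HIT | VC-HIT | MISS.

  [0] addr=0x28 blk=10 s=0: MISS | VC []
  [1] addr=0x2a blk=10 s=0: L1-HIT | VC []
  [2] addr=0x2b blk=10 s=0: L1-HIT | VC []
  [3] addr=0x20 blk=8 s=0: MISS | VC [10]
  [4] addr=0x2a blk=10 s=0: VC-HIT | VC [8]
  [5] addr=0x2b blk=10 s=0: L1-HIT | VC [8]
  [6] addr=0x29 blk=10 s=0: L1-HIT | VC [8]
  [7] addr=0x20 blk=8 s=0: VC-HIT | VC [10]
  [8] addr=0x21 blk=8 s=0: L1-HIT | VC [10]
  [9] addr=0x29 blk=10 s=0: VC-HIT | VC [8]
  [10] addr=0x2b blk=10 s=0: L1-HIT | VC [8]
  [11] addr=0x23 blk=8 s=0: VC-HIT | VC [10]
  [12] addr=0x2b blk=10 s=0: VC-HIT | VC [8]

OUTCOME = VC-HIT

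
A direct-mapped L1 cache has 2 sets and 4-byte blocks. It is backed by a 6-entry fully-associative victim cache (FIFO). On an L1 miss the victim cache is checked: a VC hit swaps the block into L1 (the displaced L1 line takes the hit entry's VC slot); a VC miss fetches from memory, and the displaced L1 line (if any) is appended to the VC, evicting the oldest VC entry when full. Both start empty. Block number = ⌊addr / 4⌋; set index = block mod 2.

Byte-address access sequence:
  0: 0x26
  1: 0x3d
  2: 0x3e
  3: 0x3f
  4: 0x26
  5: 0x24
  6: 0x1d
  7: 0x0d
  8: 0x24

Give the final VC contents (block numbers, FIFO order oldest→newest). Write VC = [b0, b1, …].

#0 0x26→b9/s1 MISS; vc=[]
#1 0x3d→b15/s1 MISS; vc=[9]
#2 0x3e→b15/s1 L1-HIT; vc=[9]
#3 0x3f→b15/s1 L1-HIT; vc=[9]
#4 0x26→b9/s1 VC-HIT; vc=[15]
#5 0x24→b9/s1 L1-HIT; vc=[15]
#6 0x1d→b7/s1 MISS; vc=[15,9]
#7 0xd→b3/s1 MISS; vc=[15,9,7]
#8 0x24→b9/s1 VC-HIT; vc=[15,3,7]

VC = [15, 3, 7]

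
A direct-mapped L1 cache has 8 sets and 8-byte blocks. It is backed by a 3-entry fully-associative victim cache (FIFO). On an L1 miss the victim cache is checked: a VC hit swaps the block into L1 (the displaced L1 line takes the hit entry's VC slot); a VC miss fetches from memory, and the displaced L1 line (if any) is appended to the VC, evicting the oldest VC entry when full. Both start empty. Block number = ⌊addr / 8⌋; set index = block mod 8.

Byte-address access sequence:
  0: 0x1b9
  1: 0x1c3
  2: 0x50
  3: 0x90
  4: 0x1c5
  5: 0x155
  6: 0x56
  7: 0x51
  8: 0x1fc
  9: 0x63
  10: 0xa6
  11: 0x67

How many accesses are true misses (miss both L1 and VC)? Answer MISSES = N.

0: 0x1b9 (blk 55, set 7) → MISS  vc=[]
1: 0x1c3 (blk 56, set 0) → MISS  vc=[]
2: 0x50 (blk 10, set 2) → MISS  vc=[]
3: 0x90 (blk 18, set 2) → MISS  vc=[10]
4: 0x1c5 (blk 56, set 0) → L1-HIT  vc=[10]
5: 0x155 (blk 42, set 2) → MISS  vc=[10, 18]
6: 0x56 (blk 10, set 2) → VC-HIT  vc=[42, 18]
7: 0x51 (blk 10, set 2) → L1-HIT  vc=[42, 18]
8: 0x1fc (blk 63, set 7) → MISS  vc=[42, 18, 55]
9: 0x63 (blk 12, set 4) → MISS  vc=[42, 18, 55]
10: 0xa6 (blk 20, set 4) → MISS  vc=[18, 55, 12]
11: 0x67 (blk 12, set 4) → VC-HIT  vc=[18, 55, 20]

MISSES = 8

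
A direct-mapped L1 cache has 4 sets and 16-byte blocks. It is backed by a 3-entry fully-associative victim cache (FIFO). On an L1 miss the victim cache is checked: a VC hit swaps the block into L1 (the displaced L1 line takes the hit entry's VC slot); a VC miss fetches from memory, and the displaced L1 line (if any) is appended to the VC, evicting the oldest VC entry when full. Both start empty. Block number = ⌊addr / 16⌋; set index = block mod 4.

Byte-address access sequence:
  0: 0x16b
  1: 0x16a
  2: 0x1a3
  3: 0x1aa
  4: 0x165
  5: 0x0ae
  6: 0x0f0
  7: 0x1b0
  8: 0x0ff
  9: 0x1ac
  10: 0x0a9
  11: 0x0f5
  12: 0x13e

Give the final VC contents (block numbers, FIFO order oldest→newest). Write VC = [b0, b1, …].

0: 0x16b (blk 22, set 2) → MISS  vc=[]
1: 0x16a (blk 22, set 2) → L1-HIT  vc=[]
2: 0x1a3 (blk 26, set 2) → MISS  vc=[22]
3: 0x1aa (blk 26, set 2) → L1-HIT  vc=[22]
4: 0x165 (blk 22, set 2) → VC-HIT  vc=[26]
5: 0xae (blk 10, set 2) → MISS  vc=[26, 22]
6: 0xf0 (blk 15, set 3) → MISS  vc=[26, 22]
7: 0x1b0 (blk 27, set 3) → MISS  vc=[26, 22, 15]
8: 0xff (blk 15, set 3) → VC-HIT  vc=[26, 22, 27]
9: 0x1ac (blk 26, set 2) → VC-HIT  vc=[10, 22, 27]
10: 0xa9 (blk 10, set 2) → VC-HIT  vc=[26, 22, 27]
11: 0xf5 (blk 15, set 3) → L1-HIT  vc=[26, 22, 27]
12: 0x13e (blk 19, set 3) → MISS  vc=[22, 27, 15]

VC = [22, 27, 15]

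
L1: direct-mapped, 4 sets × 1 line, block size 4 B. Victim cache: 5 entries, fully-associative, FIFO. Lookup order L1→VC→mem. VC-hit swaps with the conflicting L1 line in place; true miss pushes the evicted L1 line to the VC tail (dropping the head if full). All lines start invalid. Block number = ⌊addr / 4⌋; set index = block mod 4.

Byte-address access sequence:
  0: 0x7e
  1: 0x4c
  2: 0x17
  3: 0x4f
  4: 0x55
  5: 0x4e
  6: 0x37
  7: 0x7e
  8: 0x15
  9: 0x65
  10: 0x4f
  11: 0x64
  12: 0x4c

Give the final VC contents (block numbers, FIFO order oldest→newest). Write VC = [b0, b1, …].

VC = [31, 13, 21, 5]

0: 0x7e (blk 31, set 3) → MISS  vc=[]
1: 0x4c (blk 19, set 3) → MISS  vc=[31]
2: 0x17 (blk 5, set 1) → MISS  vc=[31]
3: 0x4f (blk 19, set 3) → L1-HIT  vc=[31]
4: 0x55 (blk 21, set 1) → MISS  vc=[31, 5]
5: 0x4e (blk 19, set 3) → L1-HIT  vc=[31, 5]
6: 0x37 (blk 13, set 1) → MISS  vc=[31, 5, 21]
7: 0x7e (blk 31, set 3) → VC-HIT  vc=[19, 5, 21]
8: 0x15 (blk 5, set 1) → VC-HIT  vc=[19, 13, 21]
9: 0x65 (blk 25, set 1) → MISS  vc=[19, 13, 21, 5]
10: 0x4f (blk 19, set 3) → VC-HIT  vc=[31, 13, 21, 5]
11: 0x64 (blk 25, set 1) → L1-HIT  vc=[31, 13, 21, 5]
12: 0x4c (blk 19, set 3) → L1-HIT  vc=[31, 13, 21, 5]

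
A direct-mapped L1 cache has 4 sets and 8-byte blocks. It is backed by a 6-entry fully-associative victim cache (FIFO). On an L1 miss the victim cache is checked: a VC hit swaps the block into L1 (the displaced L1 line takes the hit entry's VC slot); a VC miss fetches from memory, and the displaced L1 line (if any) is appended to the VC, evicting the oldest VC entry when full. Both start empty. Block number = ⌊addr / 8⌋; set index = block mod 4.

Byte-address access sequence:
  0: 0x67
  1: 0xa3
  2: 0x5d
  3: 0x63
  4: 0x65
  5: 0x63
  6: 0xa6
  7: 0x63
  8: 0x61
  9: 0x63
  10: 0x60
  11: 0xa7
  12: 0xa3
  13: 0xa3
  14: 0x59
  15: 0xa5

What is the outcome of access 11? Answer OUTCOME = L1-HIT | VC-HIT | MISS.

#0 0x67→b12/s0 MISS; vc=[]
#1 0xa3→b20/s0 MISS; vc=[12]
#2 0x5d→b11/s3 MISS; vc=[12]
#3 0x63→b12/s0 VC-HIT; vc=[20]
#4 0x65→b12/s0 L1-HIT; vc=[20]
#5 0x63→b12/s0 L1-HIT; vc=[20]
#6 0xa6→b20/s0 VC-HIT; vc=[12]
#7 0x63→b12/s0 VC-HIT; vc=[20]
#8 0x61→b12/s0 L1-HIT; vc=[20]
#9 0x63→b12/s0 L1-HIT; vc=[20]
#10 0x60→b12/s0 L1-HIT; vc=[20]
#11 0xa7→b20/s0 VC-HIT; vc=[12]
#12 0xa3→b20/s0 L1-HIT; vc=[12]
#13 0xa3→b20/s0 L1-HIT; vc=[12]
#14 0x59→b11/s3 L1-HIT; vc=[12]
#15 0xa5→b20/s0 L1-HIT; vc=[12]

OUTCOME = VC-HIT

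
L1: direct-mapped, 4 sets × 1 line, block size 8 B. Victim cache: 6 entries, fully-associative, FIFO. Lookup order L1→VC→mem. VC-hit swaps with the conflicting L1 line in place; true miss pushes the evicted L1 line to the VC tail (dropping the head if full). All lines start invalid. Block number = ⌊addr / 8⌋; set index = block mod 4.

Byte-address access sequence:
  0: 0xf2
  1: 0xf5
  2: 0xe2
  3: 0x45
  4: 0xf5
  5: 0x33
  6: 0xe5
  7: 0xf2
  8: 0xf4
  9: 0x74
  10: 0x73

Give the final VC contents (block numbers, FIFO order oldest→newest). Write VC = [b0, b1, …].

VC = [8, 6, 30]

  [0] addr=0xf2 blk=30 s=2: MISS | VC []
  [1] addr=0xf5 blk=30 s=2: L1-HIT | VC []
  [2] addr=0xe2 blk=28 s=0: MISS | VC []
  [3] addr=0x45 blk=8 s=0: MISS | VC [28]
  [4] addr=0xf5 blk=30 s=2: L1-HIT | VC [28]
  [5] addr=0x33 blk=6 s=2: MISS | VC [28, 30]
  [6] addr=0xe5 blk=28 s=0: VC-HIT | VC [8, 30]
  [7] addr=0xf2 blk=30 s=2: VC-HIT | VC [8, 6]
  [8] addr=0xf4 blk=30 s=2: L1-HIT | VC [8, 6]
  [9] addr=0x74 blk=14 s=2: MISS | VC [8, 6, 30]
  [10] addr=0x73 blk=14 s=2: L1-HIT | VC [8, 6, 30]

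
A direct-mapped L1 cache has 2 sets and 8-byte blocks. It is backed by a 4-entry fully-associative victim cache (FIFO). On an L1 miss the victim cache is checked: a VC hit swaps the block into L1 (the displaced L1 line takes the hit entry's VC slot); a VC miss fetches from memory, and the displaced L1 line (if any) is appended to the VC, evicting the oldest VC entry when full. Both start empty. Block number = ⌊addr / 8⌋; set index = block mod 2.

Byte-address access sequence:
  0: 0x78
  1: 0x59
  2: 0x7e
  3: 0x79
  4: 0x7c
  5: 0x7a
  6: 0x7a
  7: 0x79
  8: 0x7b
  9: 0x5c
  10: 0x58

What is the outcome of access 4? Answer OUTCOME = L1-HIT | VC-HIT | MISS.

#0 0x78→b15/s1 MISS; vc=[]
#1 0x59→b11/s1 MISS; vc=[15]
#2 0x7e→b15/s1 VC-HIT; vc=[11]
#3 0x79→b15/s1 L1-HIT; vc=[11]
#4 0x7c→b15/s1 L1-HIT; vc=[11]
#5 0x7a→b15/s1 L1-HIT; vc=[11]
#6 0x7a→b15/s1 L1-HIT; vc=[11]
#7 0x79→b15/s1 L1-HIT; vc=[11]
#8 0x7b→b15/s1 L1-HIT; vc=[11]
#9 0x5c→b11/s1 VC-HIT; vc=[15]
#10 0x58→b11/s1 L1-HIT; vc=[15]

OUTCOME = L1-HIT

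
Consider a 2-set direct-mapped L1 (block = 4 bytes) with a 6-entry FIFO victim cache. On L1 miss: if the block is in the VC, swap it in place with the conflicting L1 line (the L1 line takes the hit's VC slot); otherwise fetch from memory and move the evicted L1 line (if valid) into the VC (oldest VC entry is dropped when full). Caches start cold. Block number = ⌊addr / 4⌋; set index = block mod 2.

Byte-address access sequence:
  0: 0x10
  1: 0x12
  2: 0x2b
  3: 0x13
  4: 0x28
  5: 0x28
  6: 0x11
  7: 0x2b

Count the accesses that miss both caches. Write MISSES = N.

MISSES = 2

  [0] addr=0x10 blk=4 s=0: MISS | VC []
  [1] addr=0x12 blk=4 s=0: L1-HIT | VC []
  [2] addr=0x2b blk=10 s=0: MISS | VC [4]
  [3] addr=0x13 blk=4 s=0: VC-HIT | VC [10]
  [4] addr=0x28 blk=10 s=0: VC-HIT | VC [4]
  [5] addr=0x28 blk=10 s=0: L1-HIT | VC [4]
  [6] addr=0x11 blk=4 s=0: VC-HIT | VC [10]
  [7] addr=0x2b blk=10 s=0: VC-HIT | VC [4]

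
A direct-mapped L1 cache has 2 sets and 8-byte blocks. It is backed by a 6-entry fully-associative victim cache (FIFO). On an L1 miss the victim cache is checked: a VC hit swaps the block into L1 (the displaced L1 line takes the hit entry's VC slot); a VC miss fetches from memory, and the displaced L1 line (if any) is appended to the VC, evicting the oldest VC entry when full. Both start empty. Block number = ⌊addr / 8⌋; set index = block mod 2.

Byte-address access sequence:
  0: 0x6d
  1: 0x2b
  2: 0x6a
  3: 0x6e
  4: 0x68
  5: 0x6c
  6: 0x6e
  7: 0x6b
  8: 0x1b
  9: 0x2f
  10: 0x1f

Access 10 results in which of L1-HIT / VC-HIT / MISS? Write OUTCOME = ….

#0 0x6d→b13/s1 MISS; vc=[]
#1 0x2b→b5/s1 MISS; vc=[13]
#2 0x6a→b13/s1 VC-HIT; vc=[5]
#3 0x6e→b13/s1 L1-HIT; vc=[5]
#4 0x68→b13/s1 L1-HIT; vc=[5]
#5 0x6c→b13/s1 L1-HIT; vc=[5]
#6 0x6e→b13/s1 L1-HIT; vc=[5]
#7 0x6b→b13/s1 L1-HIT; vc=[5]
#8 0x1b→b3/s1 MISS; vc=[5,13]
#9 0x2f→b5/s1 VC-HIT; vc=[3,13]
#10 0x1f→b3/s1 VC-HIT; vc=[5,13]

OUTCOME = VC-HIT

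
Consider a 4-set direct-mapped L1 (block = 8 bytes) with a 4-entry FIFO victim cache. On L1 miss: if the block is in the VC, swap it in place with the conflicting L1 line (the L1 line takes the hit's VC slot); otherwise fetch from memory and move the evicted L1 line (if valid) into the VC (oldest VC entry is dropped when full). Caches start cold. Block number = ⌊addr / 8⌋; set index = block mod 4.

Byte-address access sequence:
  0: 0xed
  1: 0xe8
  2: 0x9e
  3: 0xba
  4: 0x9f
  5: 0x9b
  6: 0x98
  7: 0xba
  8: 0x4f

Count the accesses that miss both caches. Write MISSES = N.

MISSES = 4

  [0] addr=0xed blk=29 s=1: MISS | VC []
  [1] addr=0xe8 blk=29 s=1: L1-HIT | VC []
  [2] addr=0x9e blk=19 s=3: MISS | VC []
  [3] addr=0xba blk=23 s=3: MISS | VC [19]
  [4] addr=0x9f blk=19 s=3: VC-HIT | VC [23]
  [5] addr=0x9b blk=19 s=3: L1-HIT | VC [23]
  [6] addr=0x98 blk=19 s=3: L1-HIT | VC [23]
  [7] addr=0xba blk=23 s=3: VC-HIT | VC [19]
  [8] addr=0x4f blk=9 s=1: MISS | VC [19, 29]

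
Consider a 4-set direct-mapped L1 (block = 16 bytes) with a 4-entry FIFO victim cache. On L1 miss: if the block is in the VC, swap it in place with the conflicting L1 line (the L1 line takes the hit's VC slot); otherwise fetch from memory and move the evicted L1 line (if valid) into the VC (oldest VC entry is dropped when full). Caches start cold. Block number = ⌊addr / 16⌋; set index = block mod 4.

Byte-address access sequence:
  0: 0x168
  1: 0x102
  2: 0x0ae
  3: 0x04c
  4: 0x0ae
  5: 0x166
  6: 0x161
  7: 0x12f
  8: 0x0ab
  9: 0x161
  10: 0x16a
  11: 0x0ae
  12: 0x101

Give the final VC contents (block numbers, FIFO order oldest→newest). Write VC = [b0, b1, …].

0: 0x168 (blk 22, set 2) → MISS  vc=[]
1: 0x102 (blk 16, set 0) → MISS  vc=[]
2: 0xae (blk 10, set 2) → MISS  vc=[22]
3: 0x4c (blk 4, set 0) → MISS  vc=[22, 16]
4: 0xae (blk 10, set 2) → L1-HIT  vc=[22, 16]
5: 0x166 (blk 22, set 2) → VC-HIT  vc=[10, 16]
6: 0x161 (blk 22, set 2) → L1-HIT  vc=[10, 16]
7: 0x12f (blk 18, set 2) → MISS  vc=[10, 16, 22]
8: 0xab (blk 10, set 2) → VC-HIT  vc=[18, 16, 22]
9: 0x161 (blk 22, set 2) → VC-HIT  vc=[18, 16, 10]
10: 0x16a (blk 22, set 2) → L1-HIT  vc=[18, 16, 10]
11: 0xae (blk 10, set 2) → VC-HIT  vc=[18, 16, 22]
12: 0x101 (blk 16, set 0) → VC-HIT  vc=[18, 4, 22]

VC = [18, 4, 22]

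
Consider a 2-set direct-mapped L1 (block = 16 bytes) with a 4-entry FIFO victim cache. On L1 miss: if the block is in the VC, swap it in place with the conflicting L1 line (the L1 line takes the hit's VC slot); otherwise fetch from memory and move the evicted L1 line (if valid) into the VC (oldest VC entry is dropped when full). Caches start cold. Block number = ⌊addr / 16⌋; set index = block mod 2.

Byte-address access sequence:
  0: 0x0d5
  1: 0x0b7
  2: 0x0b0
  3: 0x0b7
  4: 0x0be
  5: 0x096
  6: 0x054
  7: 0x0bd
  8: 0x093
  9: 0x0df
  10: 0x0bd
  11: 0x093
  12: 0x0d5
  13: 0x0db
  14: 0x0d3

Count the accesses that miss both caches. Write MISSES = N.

  [0] addr=0xd5 blk=13 s=1: MISS | VC []
  [1] addr=0xb7 blk=11 s=1: MISS | VC [13]
  [2] addr=0xb0 blk=11 s=1: L1-HIT | VC [13]
  [3] addr=0xb7 blk=11 s=1: L1-HIT | VC [13]
  [4] addr=0xbe blk=11 s=1: L1-HIT | VC [13]
  [5] addr=0x96 blk=9 s=1: MISS | VC [13, 11]
  [6] addr=0x54 blk=5 s=1: MISS | VC [13, 11, 9]
  [7] addr=0xbd blk=11 s=1: VC-HIT | VC [13, 5, 9]
  [8] addr=0x93 blk=9 s=1: VC-HIT | VC [13, 5, 11]
  [9] addr=0xdf blk=13 s=1: VC-HIT | VC [9, 5, 11]
  [10] addr=0xbd blk=11 s=1: VC-HIT | VC [9, 5, 13]
  [11] addr=0x93 blk=9 s=1: VC-HIT | VC [11, 5, 13]
  [12] addr=0xd5 blk=13 s=1: VC-HIT | VC [11, 5, 9]
  [13] addr=0xdb blk=13 s=1: L1-HIT | VC [11, 5, 9]
  [14] addr=0xd3 blk=13 s=1: L1-HIT | VC [11, 5, 9]

MISSES = 4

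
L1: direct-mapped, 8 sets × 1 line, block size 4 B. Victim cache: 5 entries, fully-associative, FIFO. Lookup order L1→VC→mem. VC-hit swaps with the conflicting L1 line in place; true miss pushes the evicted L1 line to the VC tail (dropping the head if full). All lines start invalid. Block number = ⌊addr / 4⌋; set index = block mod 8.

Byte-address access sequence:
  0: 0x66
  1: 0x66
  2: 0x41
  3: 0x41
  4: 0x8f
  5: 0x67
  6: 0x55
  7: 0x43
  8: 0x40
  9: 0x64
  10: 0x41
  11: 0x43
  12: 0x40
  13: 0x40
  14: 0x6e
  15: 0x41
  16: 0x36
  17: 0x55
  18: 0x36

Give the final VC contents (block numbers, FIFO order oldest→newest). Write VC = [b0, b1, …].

VC = [35, 21]

#0 0x66→b25/s1 MISS; vc=[]
#1 0x66→b25/s1 L1-HIT; vc=[]
#2 0x41→b16/s0 MISS; vc=[]
#3 0x41→b16/s0 L1-HIT; vc=[]
#4 0x8f→b35/s3 MISS; vc=[]
#5 0x67→b25/s1 L1-HIT; vc=[]
#6 0x55→b21/s5 MISS; vc=[]
#7 0x43→b16/s0 L1-HIT; vc=[]
#8 0x40→b16/s0 L1-HIT; vc=[]
#9 0x64→b25/s1 L1-HIT; vc=[]
#10 0x41→b16/s0 L1-HIT; vc=[]
#11 0x43→b16/s0 L1-HIT; vc=[]
#12 0x40→b16/s0 L1-HIT; vc=[]
#13 0x40→b16/s0 L1-HIT; vc=[]
#14 0x6e→b27/s3 MISS; vc=[35]
#15 0x41→b16/s0 L1-HIT; vc=[35]
#16 0x36→b13/s5 MISS; vc=[35,21]
#17 0x55→b21/s5 VC-HIT; vc=[35,13]
#18 0x36→b13/s5 VC-HIT; vc=[35,21]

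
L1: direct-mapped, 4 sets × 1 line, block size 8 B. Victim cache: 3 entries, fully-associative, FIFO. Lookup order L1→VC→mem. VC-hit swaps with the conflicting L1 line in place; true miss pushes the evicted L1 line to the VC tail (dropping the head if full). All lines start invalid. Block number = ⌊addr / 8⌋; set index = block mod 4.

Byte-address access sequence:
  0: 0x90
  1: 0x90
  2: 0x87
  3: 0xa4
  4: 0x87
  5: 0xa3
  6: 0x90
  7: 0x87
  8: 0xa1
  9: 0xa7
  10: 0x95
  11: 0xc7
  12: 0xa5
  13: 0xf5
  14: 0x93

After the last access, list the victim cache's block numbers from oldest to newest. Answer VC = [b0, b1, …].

#0 0x90→b18/s2 MISS; vc=[]
#1 0x90→b18/s2 L1-HIT; vc=[]
#2 0x87→b16/s0 MISS; vc=[]
#3 0xa4→b20/s0 MISS; vc=[16]
#4 0x87→b16/s0 VC-HIT; vc=[20]
#5 0xa3→b20/s0 VC-HIT; vc=[16]
#6 0x90→b18/s2 L1-HIT; vc=[16]
#7 0x87→b16/s0 VC-HIT; vc=[20]
#8 0xa1→b20/s0 VC-HIT; vc=[16]
#9 0xa7→b20/s0 L1-HIT; vc=[16]
#10 0x95→b18/s2 L1-HIT; vc=[16]
#11 0xc7→b24/s0 MISS; vc=[16,20]
#12 0xa5→b20/s0 VC-HIT; vc=[16,24]
#13 0xf5→b30/s2 MISS; vc=[16,24,18]
#14 0x93→b18/s2 VC-HIT; vc=[16,24,30]

VC = [16, 24, 30]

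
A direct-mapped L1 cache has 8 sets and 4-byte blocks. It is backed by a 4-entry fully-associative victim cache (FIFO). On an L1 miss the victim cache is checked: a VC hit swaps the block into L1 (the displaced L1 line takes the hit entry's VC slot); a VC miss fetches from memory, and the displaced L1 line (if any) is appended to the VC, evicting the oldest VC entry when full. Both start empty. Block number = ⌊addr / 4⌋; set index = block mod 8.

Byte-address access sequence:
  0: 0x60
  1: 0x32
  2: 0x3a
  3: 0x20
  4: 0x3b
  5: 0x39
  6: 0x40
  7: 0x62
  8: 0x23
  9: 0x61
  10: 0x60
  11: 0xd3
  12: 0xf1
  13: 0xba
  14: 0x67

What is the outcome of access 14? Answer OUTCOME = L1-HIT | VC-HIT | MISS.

0: 0x60 (blk 24, set 0) → MISS  vc=[]
1: 0x32 (blk 12, set 4) → MISS  vc=[]
2: 0x3a (blk 14, set 6) → MISS  vc=[]
3: 0x20 (blk 8, set 0) → MISS  vc=[24]
4: 0x3b (blk 14, set 6) → L1-HIT  vc=[24]
5: 0x39 (blk 14, set 6) → L1-HIT  vc=[24]
6: 0x40 (blk 16, set 0) → MISS  vc=[24, 8]
7: 0x62 (blk 24, set 0) → VC-HIT  vc=[16, 8]
8: 0x23 (blk 8, set 0) → VC-HIT  vc=[16, 24]
9: 0x61 (blk 24, set 0) → VC-HIT  vc=[16, 8]
10: 0x60 (blk 24, set 0) → L1-HIT  vc=[16, 8]
11: 0xd3 (blk 52, set 4) → MISS  vc=[16, 8, 12]
12: 0xf1 (blk 60, set 4) → MISS  vc=[16, 8, 12, 52]
13: 0xba (blk 46, set 6) → MISS  vc=[8, 12, 52, 14]
14: 0x67 (blk 25, set 1) → MISS  vc=[8, 12, 52, 14]

OUTCOME = MISS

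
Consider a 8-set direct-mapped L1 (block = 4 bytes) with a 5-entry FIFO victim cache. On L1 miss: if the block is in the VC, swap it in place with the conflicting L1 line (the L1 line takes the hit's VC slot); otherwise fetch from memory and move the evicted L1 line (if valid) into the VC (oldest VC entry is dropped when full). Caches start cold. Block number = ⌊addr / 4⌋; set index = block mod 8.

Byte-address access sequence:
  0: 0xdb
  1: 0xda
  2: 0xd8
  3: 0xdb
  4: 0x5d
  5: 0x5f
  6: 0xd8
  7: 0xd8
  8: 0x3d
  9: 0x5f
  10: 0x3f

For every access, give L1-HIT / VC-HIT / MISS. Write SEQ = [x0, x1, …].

0: 0xdb (blk 54, set 6) → MISS  vc=[]
1: 0xda (blk 54, set 6) → L1-HIT  vc=[]
2: 0xd8 (blk 54, set 6) → L1-HIT  vc=[]
3: 0xdb (blk 54, set 6) → L1-HIT  vc=[]
4: 0x5d (blk 23, set 7) → MISS  vc=[]
5: 0x5f (blk 23, set 7) → L1-HIT  vc=[]
6: 0xd8 (blk 54, set 6) → L1-HIT  vc=[]
7: 0xd8 (blk 54, set 6) → L1-HIT  vc=[]
8: 0x3d (blk 15, set 7) → MISS  vc=[23]
9: 0x5f (blk 23, set 7) → VC-HIT  vc=[15]
10: 0x3f (blk 15, set 7) → VC-HIT  vc=[23]

SEQ = [MISS, L1-HIT, L1-HIT, L1-HIT, MISS, L1-HIT, L1-HIT, L1-HIT, MISS, VC-HIT, VC-HIT]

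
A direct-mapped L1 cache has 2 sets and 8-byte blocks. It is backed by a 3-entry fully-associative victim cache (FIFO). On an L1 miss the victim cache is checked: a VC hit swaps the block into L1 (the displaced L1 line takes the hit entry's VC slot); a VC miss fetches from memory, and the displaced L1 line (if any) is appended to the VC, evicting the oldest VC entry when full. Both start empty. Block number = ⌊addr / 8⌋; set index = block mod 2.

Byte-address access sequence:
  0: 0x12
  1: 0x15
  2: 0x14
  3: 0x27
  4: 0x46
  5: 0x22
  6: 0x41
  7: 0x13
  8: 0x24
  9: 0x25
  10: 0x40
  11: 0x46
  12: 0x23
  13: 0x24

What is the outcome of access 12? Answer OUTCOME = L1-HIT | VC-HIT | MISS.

#0 0x12→b2/s0 MISS; vc=[]
#1 0x15→b2/s0 L1-HIT; vc=[]
#2 0x14→b2/s0 L1-HIT; vc=[]
#3 0x27→b4/s0 MISS; vc=[2]
#4 0x46→b8/s0 MISS; vc=[2,4]
#5 0x22→b4/s0 VC-HIT; vc=[2,8]
#6 0x41→b8/s0 VC-HIT; vc=[2,4]
#7 0x13→b2/s0 VC-HIT; vc=[8,4]
#8 0x24→b4/s0 VC-HIT; vc=[8,2]
#9 0x25→b4/s0 L1-HIT; vc=[8,2]
#10 0x40→b8/s0 VC-HIT; vc=[4,2]
#11 0x46→b8/s0 L1-HIT; vc=[4,2]
#12 0x23→b4/s0 VC-HIT; vc=[8,2]
#13 0x24→b4/s0 L1-HIT; vc=[8,2]

OUTCOME = VC-HIT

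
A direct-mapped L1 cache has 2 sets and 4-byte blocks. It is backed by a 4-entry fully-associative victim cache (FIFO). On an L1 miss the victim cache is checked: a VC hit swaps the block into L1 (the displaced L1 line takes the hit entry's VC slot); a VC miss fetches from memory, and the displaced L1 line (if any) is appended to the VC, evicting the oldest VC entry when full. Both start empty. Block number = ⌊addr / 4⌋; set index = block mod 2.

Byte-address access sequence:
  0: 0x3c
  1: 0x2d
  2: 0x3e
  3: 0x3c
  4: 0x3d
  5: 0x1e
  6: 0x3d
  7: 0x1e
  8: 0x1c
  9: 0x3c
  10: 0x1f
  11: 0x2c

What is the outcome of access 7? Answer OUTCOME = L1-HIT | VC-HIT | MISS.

OUTCOME = VC-HIT

0: 0x3c (blk 15, set 1) → MISS  vc=[]
1: 0x2d (blk 11, set 1) → MISS  vc=[15]
2: 0x3e (blk 15, set 1) → VC-HIT  vc=[11]
3: 0x3c (blk 15, set 1) → L1-HIT  vc=[11]
4: 0x3d (blk 15, set 1) → L1-HIT  vc=[11]
5: 0x1e (blk 7, set 1) → MISS  vc=[11, 15]
6: 0x3d (blk 15, set 1) → VC-HIT  vc=[11, 7]
7: 0x1e (blk 7, set 1) → VC-HIT  vc=[11, 15]
8: 0x1c (blk 7, set 1) → L1-HIT  vc=[11, 15]
9: 0x3c (blk 15, set 1) → VC-HIT  vc=[11, 7]
10: 0x1f (blk 7, set 1) → VC-HIT  vc=[11, 15]
11: 0x2c (blk 11, set 1) → VC-HIT  vc=[7, 15]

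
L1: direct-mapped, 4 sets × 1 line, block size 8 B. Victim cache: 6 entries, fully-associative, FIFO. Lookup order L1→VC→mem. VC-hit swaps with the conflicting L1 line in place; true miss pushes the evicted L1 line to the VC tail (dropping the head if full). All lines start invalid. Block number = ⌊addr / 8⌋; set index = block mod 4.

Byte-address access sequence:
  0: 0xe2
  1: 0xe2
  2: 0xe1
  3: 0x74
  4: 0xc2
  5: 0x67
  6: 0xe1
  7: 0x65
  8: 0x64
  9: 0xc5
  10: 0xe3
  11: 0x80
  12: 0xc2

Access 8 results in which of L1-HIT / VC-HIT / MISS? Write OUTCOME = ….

OUTCOME = L1-HIT

  [0] addr=0xe2 blk=28 s=0: MISS | VC []
  [1] addr=0xe2 blk=28 s=0: L1-HIT | VC []
  [2] addr=0xe1 blk=28 s=0: L1-HIT | VC []
  [3] addr=0x74 blk=14 s=2: MISS | VC []
  [4] addr=0xc2 blk=24 s=0: MISS | VC [28]
  [5] addr=0x67 blk=12 s=0: MISS | VC [28, 24]
  [6] addr=0xe1 blk=28 s=0: VC-HIT | VC [12, 24]
  [7] addr=0x65 blk=12 s=0: VC-HIT | VC [28, 24]
  [8] addr=0x64 blk=12 s=0: L1-HIT | VC [28, 24]
  [9] addr=0xc5 blk=24 s=0: VC-HIT | VC [28, 12]
  [10] addr=0xe3 blk=28 s=0: VC-HIT | VC [24, 12]
  [11] addr=0x80 blk=16 s=0: MISS | VC [24, 12, 28]
  [12] addr=0xc2 blk=24 s=0: VC-HIT | VC [16, 12, 28]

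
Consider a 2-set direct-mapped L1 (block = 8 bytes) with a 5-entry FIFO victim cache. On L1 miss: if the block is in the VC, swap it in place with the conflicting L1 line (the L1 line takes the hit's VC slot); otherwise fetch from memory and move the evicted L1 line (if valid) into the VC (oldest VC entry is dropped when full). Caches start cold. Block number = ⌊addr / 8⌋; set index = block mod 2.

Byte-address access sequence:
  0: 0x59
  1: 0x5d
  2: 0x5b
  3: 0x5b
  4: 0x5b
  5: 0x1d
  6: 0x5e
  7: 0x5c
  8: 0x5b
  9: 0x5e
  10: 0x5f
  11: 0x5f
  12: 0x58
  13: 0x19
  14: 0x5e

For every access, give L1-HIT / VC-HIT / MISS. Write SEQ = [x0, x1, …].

SEQ = [MISS, L1-HIT, L1-HIT, L1-HIT, L1-HIT, MISS, VC-HIT, L1-HIT, L1-HIT, L1-HIT, L1-HIT, L1-HIT, L1-HIT, VC-HIT, VC-HIT]

0: 0x59 (blk 11, set 1) → MISS  vc=[]
1: 0x5d (blk 11, set 1) → L1-HIT  vc=[]
2: 0x5b (blk 11, set 1) → L1-HIT  vc=[]
3: 0x5b (blk 11, set 1) → L1-HIT  vc=[]
4: 0x5b (blk 11, set 1) → L1-HIT  vc=[]
5: 0x1d (blk 3, set 1) → MISS  vc=[11]
6: 0x5e (blk 11, set 1) → VC-HIT  vc=[3]
7: 0x5c (blk 11, set 1) → L1-HIT  vc=[3]
8: 0x5b (blk 11, set 1) → L1-HIT  vc=[3]
9: 0x5e (blk 11, set 1) → L1-HIT  vc=[3]
10: 0x5f (blk 11, set 1) → L1-HIT  vc=[3]
11: 0x5f (blk 11, set 1) → L1-HIT  vc=[3]
12: 0x58 (blk 11, set 1) → L1-HIT  vc=[3]
13: 0x19 (blk 3, set 1) → VC-HIT  vc=[11]
14: 0x5e (blk 11, set 1) → VC-HIT  vc=[3]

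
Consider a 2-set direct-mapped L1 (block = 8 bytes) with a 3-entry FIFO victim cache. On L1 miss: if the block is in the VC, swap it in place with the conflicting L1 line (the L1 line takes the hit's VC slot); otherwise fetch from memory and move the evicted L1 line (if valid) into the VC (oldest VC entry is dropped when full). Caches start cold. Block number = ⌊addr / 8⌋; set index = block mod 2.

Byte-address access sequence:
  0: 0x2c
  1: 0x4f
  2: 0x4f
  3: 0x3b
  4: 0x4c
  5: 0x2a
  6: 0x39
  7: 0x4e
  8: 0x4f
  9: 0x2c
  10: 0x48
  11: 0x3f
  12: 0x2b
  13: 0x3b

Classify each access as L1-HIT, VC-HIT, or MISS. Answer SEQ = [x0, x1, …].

0: 0x2c (blk 5, set 1) → MISS  vc=[]
1: 0x4f (blk 9, set 1) → MISS  vc=[5]
2: 0x4f (blk 9, set 1) → L1-HIT  vc=[5]
3: 0x3b (blk 7, set 1) → MISS  vc=[5, 9]
4: 0x4c (blk 9, set 1) → VC-HIT  vc=[5, 7]
5: 0x2a (blk 5, set 1) → VC-HIT  vc=[9, 7]
6: 0x39 (blk 7, set 1) → VC-HIT  vc=[9, 5]
7: 0x4e (blk 9, set 1) → VC-HIT  vc=[7, 5]
8: 0x4f (blk 9, set 1) → L1-HIT  vc=[7, 5]
9: 0x2c (blk 5, set 1) → VC-HIT  vc=[7, 9]
10: 0x48 (blk 9, set 1) → VC-HIT  vc=[7, 5]
11: 0x3f (blk 7, set 1) → VC-HIT  vc=[9, 5]
12: 0x2b (blk 5, set 1) → VC-HIT  vc=[9, 7]
13: 0x3b (blk 7, set 1) → VC-HIT  vc=[9, 5]

SEQ = [MISS, MISS, L1-HIT, MISS, VC-HIT, VC-HIT, VC-HIT, VC-HIT, L1-HIT, VC-HIT, VC-HIT, VC-HIT, VC-HIT, VC-HIT]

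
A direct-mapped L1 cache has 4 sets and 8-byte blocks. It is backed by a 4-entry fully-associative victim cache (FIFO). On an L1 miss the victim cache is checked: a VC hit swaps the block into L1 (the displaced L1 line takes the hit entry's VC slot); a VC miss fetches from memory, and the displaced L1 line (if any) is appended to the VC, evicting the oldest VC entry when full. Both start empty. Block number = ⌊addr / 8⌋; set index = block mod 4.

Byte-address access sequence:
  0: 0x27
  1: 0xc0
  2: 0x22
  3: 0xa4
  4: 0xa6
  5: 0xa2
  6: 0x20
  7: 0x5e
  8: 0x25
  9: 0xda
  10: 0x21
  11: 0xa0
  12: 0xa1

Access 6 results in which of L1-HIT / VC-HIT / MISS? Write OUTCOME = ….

  [0] addr=0x27 blk=4 s=0: MISS | VC []
  [1] addr=0xc0 blk=24 s=0: MISS | VC [4]
  [2] addr=0x22 blk=4 s=0: VC-HIT | VC [24]
  [3] addr=0xa4 blk=20 s=0: MISS | VC [24, 4]
  [4] addr=0xa6 blk=20 s=0: L1-HIT | VC [24, 4]
  [5] addr=0xa2 blk=20 s=0: L1-HIT | VC [24, 4]
  [6] addr=0x20 blk=4 s=0: VC-HIT | VC [24, 20]
  [7] addr=0x5e blk=11 s=3: MISS | VC [24, 20]
  [8] addr=0x25 blk=4 s=0: L1-HIT | VC [24, 20]
  [9] addr=0xda blk=27 s=3: MISS | VC [24, 20, 11]
  [10] addr=0x21 blk=4 s=0: L1-HIT | VC [24, 20, 11]
  [11] addr=0xa0 blk=20 s=0: VC-HIT | VC [24, 4, 11]
  [12] addr=0xa1 blk=20 s=0: L1-HIT | VC [24, 4, 11]

OUTCOME = VC-HIT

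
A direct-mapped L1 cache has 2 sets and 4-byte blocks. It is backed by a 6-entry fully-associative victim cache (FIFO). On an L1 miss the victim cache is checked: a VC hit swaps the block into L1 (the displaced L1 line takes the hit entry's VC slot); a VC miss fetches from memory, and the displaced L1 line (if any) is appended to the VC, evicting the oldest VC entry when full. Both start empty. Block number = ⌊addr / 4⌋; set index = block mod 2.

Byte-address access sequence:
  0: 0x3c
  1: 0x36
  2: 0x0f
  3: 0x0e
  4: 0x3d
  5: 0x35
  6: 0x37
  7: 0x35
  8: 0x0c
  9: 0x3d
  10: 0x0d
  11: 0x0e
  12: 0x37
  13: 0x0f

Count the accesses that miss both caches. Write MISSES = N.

#0 0x3c→b15/s1 MISS; vc=[]
#1 0x36→b13/s1 MISS; vc=[15]
#2 0xf→b3/s1 MISS; vc=[15,13]
#3 0xe→b3/s1 L1-HIT; vc=[15,13]
#4 0x3d→b15/s1 VC-HIT; vc=[3,13]
#5 0x35→b13/s1 VC-HIT; vc=[3,15]
#6 0x37→b13/s1 L1-HIT; vc=[3,15]
#7 0x35→b13/s1 L1-HIT; vc=[3,15]
#8 0xc→b3/s1 VC-HIT; vc=[13,15]
#9 0x3d→b15/s1 VC-HIT; vc=[13,3]
#10 0xd→b3/s1 VC-HIT; vc=[13,15]
#11 0xe→b3/s1 L1-HIT; vc=[13,15]
#12 0x37→b13/s1 VC-HIT; vc=[3,15]
#13 0xf→b3/s1 VC-HIT; vc=[13,15]

MISSES = 3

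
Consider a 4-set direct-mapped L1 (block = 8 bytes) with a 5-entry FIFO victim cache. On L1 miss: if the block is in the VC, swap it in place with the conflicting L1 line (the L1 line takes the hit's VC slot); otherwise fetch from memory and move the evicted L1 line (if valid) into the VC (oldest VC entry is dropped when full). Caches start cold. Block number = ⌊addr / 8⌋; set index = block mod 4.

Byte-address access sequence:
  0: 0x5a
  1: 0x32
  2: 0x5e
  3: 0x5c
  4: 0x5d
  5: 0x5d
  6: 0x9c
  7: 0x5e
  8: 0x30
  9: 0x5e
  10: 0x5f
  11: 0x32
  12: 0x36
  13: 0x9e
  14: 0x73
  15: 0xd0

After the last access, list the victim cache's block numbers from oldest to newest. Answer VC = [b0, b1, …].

VC = [11, 6, 14]

0: 0x5a (blk 11, set 3) → MISS  vc=[]
1: 0x32 (blk 6, set 2) → MISS  vc=[]
2: 0x5e (blk 11, set 3) → L1-HIT  vc=[]
3: 0x5c (blk 11, set 3) → L1-HIT  vc=[]
4: 0x5d (blk 11, set 3) → L1-HIT  vc=[]
5: 0x5d (blk 11, set 3) → L1-HIT  vc=[]
6: 0x9c (blk 19, set 3) → MISS  vc=[11]
7: 0x5e (blk 11, set 3) → VC-HIT  vc=[19]
8: 0x30 (blk 6, set 2) → L1-HIT  vc=[19]
9: 0x5e (blk 11, set 3) → L1-HIT  vc=[19]
10: 0x5f (blk 11, set 3) → L1-HIT  vc=[19]
11: 0x32 (blk 6, set 2) → L1-HIT  vc=[19]
12: 0x36 (blk 6, set 2) → L1-HIT  vc=[19]
13: 0x9e (blk 19, set 3) → VC-HIT  vc=[11]
14: 0x73 (blk 14, set 2) → MISS  vc=[11, 6]
15: 0xd0 (blk 26, set 2) → MISS  vc=[11, 6, 14]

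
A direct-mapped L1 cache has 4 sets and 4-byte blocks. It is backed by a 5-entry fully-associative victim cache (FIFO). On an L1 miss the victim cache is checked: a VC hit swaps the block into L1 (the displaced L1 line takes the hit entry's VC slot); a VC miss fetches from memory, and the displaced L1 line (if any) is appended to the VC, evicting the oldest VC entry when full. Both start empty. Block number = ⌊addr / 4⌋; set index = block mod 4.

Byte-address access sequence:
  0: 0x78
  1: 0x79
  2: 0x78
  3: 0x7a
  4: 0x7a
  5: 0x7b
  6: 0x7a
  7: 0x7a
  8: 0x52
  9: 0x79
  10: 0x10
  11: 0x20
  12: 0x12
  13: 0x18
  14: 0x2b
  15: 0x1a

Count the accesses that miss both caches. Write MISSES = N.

MISSES = 6

  [0] addr=0x78 blk=30 s=2: MISS | VC []
  [1] addr=0x79 blk=30 s=2: L1-HIT | VC []
  [2] addr=0x78 blk=30 s=2: L1-HIT | VC []
  [3] addr=0x7a blk=30 s=2: L1-HIT | VC []
  [4] addr=0x7a blk=30 s=2: L1-HIT | VC []
  [5] addr=0x7b blk=30 s=2: L1-HIT | VC []
  [6] addr=0x7a blk=30 s=2: L1-HIT | VC []
  [7] addr=0x7a blk=30 s=2: L1-HIT | VC []
  [8] addr=0x52 blk=20 s=0: MISS | VC []
  [9] addr=0x79 blk=30 s=2: L1-HIT | VC []
  [10] addr=0x10 blk=4 s=0: MISS | VC [20]
  [11] addr=0x20 blk=8 s=0: MISS | VC [20, 4]
  [12] addr=0x12 blk=4 s=0: VC-HIT | VC [20, 8]
  [13] addr=0x18 blk=6 s=2: MISS | VC [20, 8, 30]
  [14] addr=0x2b blk=10 s=2: MISS | VC [20, 8, 30, 6]
  [15] addr=0x1a blk=6 s=2: VC-HIT | VC [20, 8, 30, 10]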